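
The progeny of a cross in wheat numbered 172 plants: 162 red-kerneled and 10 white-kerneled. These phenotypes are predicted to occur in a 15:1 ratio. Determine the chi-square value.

Total ratio parts = 16. Expected numbers out of 172:
  red-kerneled: 172 × 15/16 = 161.25
  white-kerneled: 172 × 1/16 = 10.75
χ² = Σ (O − E)² / E
  red-kerneled: (162 − 161.25)² / 161.25 = 0.0035
  white-kerneled: (10 − 10.75)² / 10.75 = 0.0523
χ² = 0.0035 + 0.0523 = 0.0558 ≈ 0.056

0.056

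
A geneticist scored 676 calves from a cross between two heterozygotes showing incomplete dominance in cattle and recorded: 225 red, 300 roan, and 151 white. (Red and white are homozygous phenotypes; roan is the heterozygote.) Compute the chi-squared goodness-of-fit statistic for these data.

With incomplete dominance, a heterozygote × heterozygote cross gives a 1:2:1 phenotypic ratio.
Under the 1:2:1 hypothesis (Σ ratio = 4, N = 676):
  red: 676 × 1/4 = 169
  roan: 676 × 2/4 = 338
  white: 676 × 1/4 = 169
χ² = Σ (O − E)² / E
  red: (225 − 169)² / 169 = 18.5562
  roan: (300 − 338)² / 338 = 4.2722
  white: (151 − 169)² / 169 = 1.9172
χ² = 18.5562 + 4.2722 + 1.9172 = 24.7456 ≈ 24.746

24.746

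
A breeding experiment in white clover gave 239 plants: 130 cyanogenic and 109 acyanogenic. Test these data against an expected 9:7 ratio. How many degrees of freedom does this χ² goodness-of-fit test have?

1

A goodness-of-fit test with 2 phenotype classes has df = 2 − 1 = 1.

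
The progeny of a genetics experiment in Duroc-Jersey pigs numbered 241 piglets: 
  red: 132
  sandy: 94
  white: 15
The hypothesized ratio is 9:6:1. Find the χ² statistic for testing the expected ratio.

Total ratio parts = 16. Expected numbers out of 241:
  red: 241 × 9/16 = 135.5625
  sandy: 241 × 6/16 = 90.375
  white: 241 × 1/16 = 15.0625
χ² = Σ (O − E)² / E
  red: (132 − 135.5625)² / 135.5625 = 0.0936
  sandy: (94 − 90.375)² / 90.375 = 0.1454
  white: (15 − 15.0625)² / 15.0625 = 0.0003
χ² = 0.0936 + 0.1454 + 0.0003 = 0.2393 ≈ 0.239

0.239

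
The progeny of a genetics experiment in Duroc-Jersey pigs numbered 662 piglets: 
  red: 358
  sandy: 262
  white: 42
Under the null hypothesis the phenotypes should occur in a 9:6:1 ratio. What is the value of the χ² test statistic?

Expected counts for N = 662 under a 9:6:1 ratio (total parts = 16):
  red: 662 × 9/16 = 372.375
  sandy: 662 × 6/16 = 248.25
  white: 662 × 1/16 = 41.375
χ² = Σ (O − E)² / E
  red: (358 − 372.375)² / 372.375 = 0.5549
  sandy: (262 − 248.25)² / 248.25 = 0.7616
  white: (42 − 41.375)² / 41.375 = 0.0094
χ² = 0.5549 + 0.7616 + 0.0094 = 1.3259 ≈ 1.326

1.326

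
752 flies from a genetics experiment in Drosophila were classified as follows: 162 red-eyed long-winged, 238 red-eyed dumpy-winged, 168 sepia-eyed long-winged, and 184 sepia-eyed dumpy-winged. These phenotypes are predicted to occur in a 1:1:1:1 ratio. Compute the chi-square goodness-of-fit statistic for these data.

Expected counts for N = 752 under a 1:1:1:1 ratio (total parts = 4):
  red-eyed long-winged: 752 × 1/4 = 188
  red-eyed dumpy-winged: 752 × 1/4 = 188
  sepia-eyed long-winged: 752 × 1/4 = 188
  sepia-eyed dumpy-winged: 752 × 1/4 = 188
χ² = Σ (O − E)² / E
  red-eyed long-winged: (162 − 188)² / 188 = 3.5957
  red-eyed dumpy-winged: (238 − 188)² / 188 = 13.2979
  sepia-eyed long-winged: (168 − 188)² / 188 = 2.1277
  sepia-eyed dumpy-winged: (184 − 188)² / 188 = 0.0851
χ² = 3.5957 + 13.2979 + 2.1277 + 0.0851 = 19.1064 ≈ 19.106

19.106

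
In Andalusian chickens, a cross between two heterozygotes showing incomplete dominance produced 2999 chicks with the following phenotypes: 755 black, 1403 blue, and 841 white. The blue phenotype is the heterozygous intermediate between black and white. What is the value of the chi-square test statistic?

17.353

With incomplete dominance, a heterozygote × heterozygote cross gives a 1:2:1 phenotypic ratio.
Expected counts for N = 2999 under a 1:2:1 ratio (total parts = 4):
  black: 2999 × 1/4 = 749.75
  blue: 2999 × 2/4 = 1499.5
  white: 2999 × 1/4 = 749.75
χ² = Σ (O − E)² / E
  black: (755 − 749.75)² / 749.75 = 0.0368
  blue: (1403 − 1499.5)² / 1499.5 = 6.2102
  white: (841 − 749.75)² / 749.75 = 11.1058
χ² = 0.0368 + 6.2102 + 11.1058 = 17.3528 ≈ 17.353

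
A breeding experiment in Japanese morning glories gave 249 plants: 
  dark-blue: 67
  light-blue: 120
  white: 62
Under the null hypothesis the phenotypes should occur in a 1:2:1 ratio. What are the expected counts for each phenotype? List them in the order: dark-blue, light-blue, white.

Expected counts for N = 249 under a 1:2:1 ratio (total parts = 4):
  dark-blue: 249 × 1/4 = 62.25
  light-blue: 249 × 2/4 = 124.5
  white: 249 × 1/4 = 62.25

62.25, 124.5, 62.25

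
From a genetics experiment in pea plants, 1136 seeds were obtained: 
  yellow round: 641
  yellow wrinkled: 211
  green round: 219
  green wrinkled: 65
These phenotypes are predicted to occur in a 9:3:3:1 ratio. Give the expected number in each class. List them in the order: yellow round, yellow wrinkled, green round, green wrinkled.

Total ratio parts = 16. Expected numbers out of 1136:
  yellow round: 1136 × 9/16 = 639
  yellow wrinkled: 1136 × 3/16 = 213
  green round: 1136 × 3/16 = 213
  green wrinkled: 1136 × 1/16 = 71

639, 213, 213, 71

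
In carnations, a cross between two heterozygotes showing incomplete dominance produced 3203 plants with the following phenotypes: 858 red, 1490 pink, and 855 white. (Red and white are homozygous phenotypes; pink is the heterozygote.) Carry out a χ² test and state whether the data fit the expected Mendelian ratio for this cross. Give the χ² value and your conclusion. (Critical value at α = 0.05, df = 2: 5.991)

15.531; not consistent

With incomplete dominance, a heterozygote × heterozygote cross gives a 1:2:1 phenotypic ratio.
Expected counts for N = 3203 under a 1:2:1 ratio (total parts = 4):
  red: 3203 × 1/4 = 800.75
  pink: 3203 × 2/4 = 1601.5
  white: 3203 × 1/4 = 800.75
χ² = Σ (O − E)² / E
  red: (858 − 800.75)² / 800.75 = 4.0931
  pink: (1490 − 1601.5)² / 1601.5 = 7.7629
  white: (855 − 800.75)² / 800.75 = 3.6754
χ² = 4.0931 + 7.7629 + 3.6754 = 15.5314 ≈ 15.531
Degrees of freedom = 3 − 1 = 2; critical value at α = 0.05 is 5.991.
Since 15.531 > 5.991, we reject the null hypothesis — the data do not fit the 1:2:1 ratio.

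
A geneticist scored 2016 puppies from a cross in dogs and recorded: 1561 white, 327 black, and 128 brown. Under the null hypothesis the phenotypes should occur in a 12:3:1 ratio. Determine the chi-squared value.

8.501

Expected counts for N = 2016 under a 12:3:1 ratio (total parts = 16):
  white: 2016 × 12/16 = 1512
  black: 2016 × 3/16 = 378
  brown: 2016 × 1/16 = 126
χ² = Σ (O − E)² / E
  white: (1561 − 1512)² / 1512 = 1.5880
  black: (327 − 378)² / 378 = 6.8810
  brown: (128 − 126)² / 126 = 0.0317
χ² = 1.5880 + 6.8810 + 0.0317 = 8.5007 ≈ 8.501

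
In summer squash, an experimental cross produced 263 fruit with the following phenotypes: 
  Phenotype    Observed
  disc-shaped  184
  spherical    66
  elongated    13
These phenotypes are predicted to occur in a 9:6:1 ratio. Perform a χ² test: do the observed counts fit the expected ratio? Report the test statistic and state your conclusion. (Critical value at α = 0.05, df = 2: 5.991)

The 9:6:1 ratio has 16 parts, so with N = 263 the expected counts are:
  disc-shaped: 263 × 9/16 = 147.9375
  spherical: 263 × 6/16 = 98.625
  elongated: 263 × 1/16 = 16.4375
χ² = Σ (O − E)² / E
  disc-shaped: (184 − 147.9375)² / 147.9375 = 8.7909
  spherical: (66 − 98.625)² / 98.625 = 10.7923
  elongated: (13 − 16.4375)² / 16.4375 = 0.7189
χ² = 8.7909 + 10.7923 + 0.7189 = 20.3021 ≈ 20.302
Degrees of freedom = 3 − 1 = 2; critical value at α = 0.05 is 5.991.
Since 20.302 > 5.991, we reject the null hypothesis — the data do not fit the 9:6:1 ratio.

20.302; not consistent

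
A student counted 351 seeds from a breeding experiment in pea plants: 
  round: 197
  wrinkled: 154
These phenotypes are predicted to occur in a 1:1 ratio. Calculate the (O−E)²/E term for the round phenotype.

Under the 1:1 hypothesis (Σ ratio = 2, N = 351):
  round: 351 × 1/2 = 175.5
  wrinkled: 351 × 1/2 = 175.5
Contribution of round: (197 − 175.5)² / 175.5 = 2.6339

2.634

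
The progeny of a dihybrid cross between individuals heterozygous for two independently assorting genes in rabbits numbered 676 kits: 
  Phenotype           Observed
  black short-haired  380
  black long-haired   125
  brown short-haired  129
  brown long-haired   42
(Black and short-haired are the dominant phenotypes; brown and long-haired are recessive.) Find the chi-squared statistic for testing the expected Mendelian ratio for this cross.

0.066

A dihybrid F₂ with independent assortment and complete dominance at both loci gives a 9:3:3:1 phenotypic ratio.
Total ratio parts = 16. Expected numbers out of 676:
  black short-haired: 676 × 9/16 = 380.25
  black long-haired: 676 × 3/16 = 126.75
  brown short-haired: 676 × 3/16 = 126.75
  brown long-haired: 676 × 1/16 = 42.25
χ² = Σ (O − E)² / E
  black short-haired: (380 − 380.25)² / 380.25 = 0.0002
  black long-haired: (125 − 126.75)² / 126.75 = 0.0242
  brown short-haired: (129 − 126.75)² / 126.75 = 0.0399
  brown long-haired: (42 − 42.25)² / 42.25 = 0.0015
χ² = 0.0002 + 0.0242 + 0.0399 + 0.0015 = 0.0658 ≈ 0.066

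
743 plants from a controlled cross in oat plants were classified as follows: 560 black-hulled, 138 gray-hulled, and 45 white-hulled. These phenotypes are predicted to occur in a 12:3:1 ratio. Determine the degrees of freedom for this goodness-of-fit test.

2

A goodness-of-fit test with 3 phenotype classes has df = 3 − 1 = 2.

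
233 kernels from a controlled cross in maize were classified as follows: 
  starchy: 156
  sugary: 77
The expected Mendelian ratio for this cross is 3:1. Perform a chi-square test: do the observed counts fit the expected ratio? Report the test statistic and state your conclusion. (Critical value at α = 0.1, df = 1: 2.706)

The 3:1 ratio has 4 parts, so with N = 233 the expected counts are:
  starchy: 233 × 3/4 = 174.75
  sugary: 233 × 1/4 = 58.25
χ² = Σ (O − E)² / E
  starchy: (156 − 174.75)² / 174.75 = 2.0118
  sugary: (77 − 58.25)² / 58.25 = 6.0354
χ² = 2.0118 + 6.0354 = 8.0472 ≈ 8.047
Degrees of freedom = 2 − 1 = 1; critical value at α = 0.1 is 2.706.
Since 8.047 > 2.706, we reject the null hypothesis — the data do not fit the 3:1 ratio.

8.047; not consistent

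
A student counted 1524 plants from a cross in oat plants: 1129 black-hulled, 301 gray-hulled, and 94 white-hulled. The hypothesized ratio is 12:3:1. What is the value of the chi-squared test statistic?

Total ratio parts = 16. Expected numbers out of 1524:
  black-hulled: 1524 × 12/16 = 1143
  gray-hulled: 1524 × 3/16 = 285.75
  white-hulled: 1524 × 1/16 = 95.25
χ² = Σ (O − E)² / E
  black-hulled: (1129 − 1143)² / 1143 = 0.1715
  gray-hulled: (301 − 285.75)² / 285.75 = 0.8139
  white-hulled: (94 − 95.25)² / 95.25 = 0.0164
χ² = 0.1715 + 0.8139 + 0.0164 = 1.0018 ≈ 1.002

1.002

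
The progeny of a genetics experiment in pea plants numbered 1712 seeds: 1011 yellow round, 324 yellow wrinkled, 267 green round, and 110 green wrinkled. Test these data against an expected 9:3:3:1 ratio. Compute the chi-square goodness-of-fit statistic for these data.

Total ratio parts = 16. Expected numbers out of 1712:
  yellow round: 1712 × 9/16 = 963
  yellow wrinkled: 1712 × 3/16 = 321
  green round: 1712 × 3/16 = 321
  green wrinkled: 1712 × 1/16 = 107
χ² = Σ (O − E)² / E
  yellow round: (1011 − 963)² / 963 = 2.3925
  yellow wrinkled: (324 − 321)² / 321 = 0.0280
  green round: (267 − 321)² / 321 = 9.0841
  green wrinkled: (110 − 107)² / 107 = 0.0841
χ² = 2.3925 + 0.0280 + 9.0841 + 0.0841 = 11.5887 ≈ 11.589

11.589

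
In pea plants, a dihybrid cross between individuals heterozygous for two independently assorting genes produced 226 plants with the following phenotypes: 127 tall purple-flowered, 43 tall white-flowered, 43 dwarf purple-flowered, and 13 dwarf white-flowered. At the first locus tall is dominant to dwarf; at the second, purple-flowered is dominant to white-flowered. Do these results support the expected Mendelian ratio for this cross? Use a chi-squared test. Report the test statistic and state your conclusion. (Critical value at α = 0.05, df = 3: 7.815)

A dihybrid F₂ with independent assortment and complete dominance at both loci gives a 9:3:3:1 phenotypic ratio.
Under the 9:3:3:1 hypothesis (Σ ratio = 16, N = 226):
  tall purple-flowered: 226 × 9/16 = 127.125
  tall white-flowered: 226 × 3/16 = 42.375
  dwarf purple-flowered: 226 × 3/16 = 42.375
  dwarf white-flowered: 226 × 1/16 = 14.125
χ² = Σ (O − E)² / E
  tall purple-flowered: (127 − 127.125)² / 127.125 = 0.0001
  tall white-flowered: (43 − 42.375)² / 42.375 = 0.0092
  dwarf purple-flowered: (43 − 42.375)² / 42.375 = 0.0092
  dwarf white-flowered: (13 − 14.125)² / 14.125 = 0.0896
χ² = 0.0001 + 0.0092 + 0.0092 + 0.0896 = 0.1081 ≈ 0.108
Degrees of freedom = 4 − 1 = 3; critical value at α = 0.05 is 7.815.
Since 0.108 < 7.815, we fail to reject the null hypothesis — the data are consistent with the 9:3:3:1 ratio.

0.108; consistent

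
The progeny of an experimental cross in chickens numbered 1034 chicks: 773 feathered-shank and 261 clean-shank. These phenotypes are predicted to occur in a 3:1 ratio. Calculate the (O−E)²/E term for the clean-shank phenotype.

Total ratio parts = 4. Expected numbers out of 1034:
  feathered-shank: 1034 × 3/4 = 775.5
  clean-shank: 1034 × 1/4 = 258.5
Contribution of clean-shank: (261 − 258.5)² / 258.5 = 0.0242

0.024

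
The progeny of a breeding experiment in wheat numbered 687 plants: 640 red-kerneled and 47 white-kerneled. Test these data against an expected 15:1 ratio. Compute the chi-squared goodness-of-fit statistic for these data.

0.410

The 15:1 ratio has 16 parts, so with N = 687 the expected counts are:
  red-kerneled: 687 × 15/16 = 644.0625
  white-kerneled: 687 × 1/16 = 42.9375
χ² = Σ (O − E)² / E
  red-kerneled: (640 − 644.0625)² / 644.0625 = 0.0256
  white-kerneled: (47 − 42.9375)² / 42.9375 = 0.3844
χ² = 0.0256 + 0.3844 = 0.410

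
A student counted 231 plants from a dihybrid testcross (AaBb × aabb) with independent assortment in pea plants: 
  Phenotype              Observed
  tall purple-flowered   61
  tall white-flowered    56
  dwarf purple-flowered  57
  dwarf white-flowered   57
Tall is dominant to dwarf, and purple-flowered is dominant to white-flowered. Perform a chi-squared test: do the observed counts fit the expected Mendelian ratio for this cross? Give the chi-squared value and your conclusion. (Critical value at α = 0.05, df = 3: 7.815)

A dihybrid testcross with independent assortment gives a 1:1:1:1 ratio.
Under the 1:1:1:1 hypothesis (Σ ratio = 4, N = 231):
  tall purple-flowered: 231 × 1/4 = 57.75
  tall white-flowered: 231 × 1/4 = 57.75
  dwarf purple-flowered: 231 × 1/4 = 57.75
  dwarf white-flowered: 231 × 1/4 = 57.75
χ² = Σ (O − E)² / E
  tall purple-flowered: (61 − 57.75)² / 57.75 = 0.1829
  tall white-flowered: (56 − 57.75)² / 57.75 = 0.0530
  dwarf purple-flowered: (57 − 57.75)² / 57.75 = 0.0097
  dwarf white-flowered: (57 − 57.75)² / 57.75 = 0.0097
χ² = 0.1829 + 0.0530 + 0.0097 + 0.0097 = 0.2553 ≈ 0.255
Degrees of freedom = 4 − 1 = 3; critical value at α = 0.05 is 7.815.
Since 0.255 < 7.815, we fail to reject the null hypothesis — the data are consistent with the 1:1:1:1 ratio.

0.255; consistent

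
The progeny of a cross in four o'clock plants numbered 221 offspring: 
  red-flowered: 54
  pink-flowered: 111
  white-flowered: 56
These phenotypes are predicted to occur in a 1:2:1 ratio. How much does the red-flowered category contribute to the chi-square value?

The 1:2:1 ratio has 4 parts, so with N = 221 the expected counts are:
  red-flowered: 221 × 1/4 = 55.25
  pink-flowered: 221 × 2/4 = 110.5
  white-flowered: 221 × 1/4 = 55.25
Contribution of red-flowered: (54 − 55.25)² / 55.25 = 0.0283

0.028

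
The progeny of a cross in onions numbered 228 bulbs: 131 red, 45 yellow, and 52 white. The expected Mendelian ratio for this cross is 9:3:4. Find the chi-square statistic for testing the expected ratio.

0.616

The 9:3:4 ratio has 16 parts, so with N = 228 the expected counts are:
  red: 228 × 9/16 = 128.25
  yellow: 228 × 3/16 = 42.75
  white: 228 × 4/16 = 57
χ² = Σ (O − E)² / E
  red: (131 − 128.25)² / 128.25 = 0.0590
  yellow: (45 − 42.75)² / 42.75 = 0.1184
  white: (52 − 57)² / 57 = 0.4386
χ² = 0.0590 + 0.1184 + 0.4386 = 0.616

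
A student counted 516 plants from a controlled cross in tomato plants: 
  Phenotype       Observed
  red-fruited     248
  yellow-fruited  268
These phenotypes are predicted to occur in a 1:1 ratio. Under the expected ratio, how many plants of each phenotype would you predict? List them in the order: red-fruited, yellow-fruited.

258, 258

Total ratio parts = 2. Expected numbers out of 516:
  red-fruited: 516 × 1/2 = 258
  yellow-fruited: 516 × 1/2 = 258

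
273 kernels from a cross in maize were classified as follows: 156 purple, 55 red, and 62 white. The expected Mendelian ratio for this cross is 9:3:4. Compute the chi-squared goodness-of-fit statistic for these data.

Under the 9:3:4 hypothesis (Σ ratio = 16, N = 273):
  purple: 273 × 9/16 = 153.5625
  red: 273 × 3/16 = 51.1875
  white: 273 × 4/16 = 68.25
χ² = Σ (O − E)² / E
  purple: (156 − 153.5625)² / 153.5625 = 0.0387
  red: (55 − 51.1875)² / 51.1875 = 0.2840
  white: (62 − 68.25)² / 68.25 = 0.5723
χ² = 0.0387 + 0.2840 + 0.5723 = 0.895

0.895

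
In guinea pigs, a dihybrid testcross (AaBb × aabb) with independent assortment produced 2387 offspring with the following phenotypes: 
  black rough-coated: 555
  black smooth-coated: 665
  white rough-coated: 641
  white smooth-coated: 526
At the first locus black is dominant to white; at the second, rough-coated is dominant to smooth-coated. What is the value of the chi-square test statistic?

A dihybrid testcross with independent assortment gives a 1:1:1:1 ratio.
Total ratio parts = 4. Expected numbers out of 2387:
  black rough-coated: 2387 × 1/4 = 596.75
  black smooth-coated: 2387 × 1/4 = 596.75
  white rough-coated: 2387 × 1/4 = 596.75
  white smooth-coated: 2387 × 1/4 = 596.75
χ² = Σ (O − E)² / E
  black rough-coated: (555 − 596.75)² / 596.75 = 2.9209
  black smooth-coated: (665 − 596.75)² / 596.75 = 7.8057
  white rough-coated: (641 − 596.75)² / 596.75 = 3.2812
  white smooth-coated: (526 − 596.75)² / 596.75 = 8.3880
χ² = 2.9209 + 7.8057 + 3.2812 + 8.3880 = 22.3958 ≈ 22.396

22.396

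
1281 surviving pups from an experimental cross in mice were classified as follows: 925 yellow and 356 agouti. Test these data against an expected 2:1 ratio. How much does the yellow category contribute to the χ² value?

Under the 2:1 hypothesis (Σ ratio = 3, N = 1281):
  yellow: 1281 × 2/3 = 854
  agouti: 1281 × 1/3 = 427
Contribution of yellow: (925 − 854)² / 854 = 5.9028

5.903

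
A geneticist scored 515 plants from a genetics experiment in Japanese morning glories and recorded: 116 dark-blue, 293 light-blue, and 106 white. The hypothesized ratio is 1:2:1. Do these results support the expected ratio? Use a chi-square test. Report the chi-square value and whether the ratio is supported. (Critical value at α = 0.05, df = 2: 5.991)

10.177; not consistent

Total ratio parts = 4. Expected numbers out of 515:
  dark-blue: 515 × 1/4 = 128.75
  light-blue: 515 × 2/4 = 257.5
  white: 515 × 1/4 = 128.75
χ² = Σ (O − E)² / E
  dark-blue: (116 − 128.75)² / 128.75 = 1.2626
  light-blue: (293 − 257.5)² / 257.5 = 4.8942
  white: (106 − 128.75)² / 128.75 = 4.0199
χ² = 1.2626 + 4.8942 + 4.0199 = 10.1767 ≈ 10.177
Degrees of freedom = 3 − 1 = 2; critical value at α = 0.05 is 5.991.
Since 10.177 > 5.991, we reject the null hypothesis — the data do not fit the 1:2:1 ratio.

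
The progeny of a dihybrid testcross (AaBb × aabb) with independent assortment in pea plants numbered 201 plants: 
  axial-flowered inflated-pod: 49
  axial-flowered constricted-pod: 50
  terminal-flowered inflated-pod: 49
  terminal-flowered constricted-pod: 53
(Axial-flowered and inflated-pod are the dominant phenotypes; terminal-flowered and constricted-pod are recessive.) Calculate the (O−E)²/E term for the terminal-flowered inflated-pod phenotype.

A dihybrid testcross with independent assortment gives a 1:1:1:1 ratio.
Expected counts for N = 201 under a 1:1:1:1 ratio (total parts = 4):
  axial-flowered inflated-pod: 201 × 1/4 = 50.25
  axial-flowered constricted-pod: 201 × 1/4 = 50.25
  terminal-flowered inflated-pod: 201 × 1/4 = 50.25
  terminal-flowered constricted-pod: 201 × 1/4 = 50.25
Contribution of terminal-flowered inflated-pod: (49 − 50.25)² / 50.25 = 0.0311

0.031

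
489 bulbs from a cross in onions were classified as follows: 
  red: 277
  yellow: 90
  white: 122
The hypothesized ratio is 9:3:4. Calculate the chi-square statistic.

0.045

Under the 9:3:4 hypothesis (Σ ratio = 16, N = 489):
  red: 489 × 9/16 = 275.0625
  yellow: 489 × 3/16 = 91.6875
  white: 489 × 4/16 = 122.25
χ² = Σ (O − E)² / E
  red: (277 − 275.0625)² / 275.0625 = 0.0136
  yellow: (90 − 91.6875)² / 91.6875 = 0.0311
  white: (122 − 122.25)² / 122.25 = 0.0005
χ² = 0.0136 + 0.0311 + 0.0005 = 0.0452 ≈ 0.045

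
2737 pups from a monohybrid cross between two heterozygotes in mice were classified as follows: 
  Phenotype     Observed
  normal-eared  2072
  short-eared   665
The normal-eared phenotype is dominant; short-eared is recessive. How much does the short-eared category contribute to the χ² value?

0.542

For a monohybrid cross between heterozygotes with complete dominance, the expected phenotypic ratio is 3:1.
Under the 3:1 hypothesis (Σ ratio = 4, N = 2737):
  normal-eared: 2737 × 3/4 = 2052.75
  short-eared: 2737 × 1/4 = 684.25
Contribution of short-eared: (665 − 684.25)² / 684.25 = 0.5416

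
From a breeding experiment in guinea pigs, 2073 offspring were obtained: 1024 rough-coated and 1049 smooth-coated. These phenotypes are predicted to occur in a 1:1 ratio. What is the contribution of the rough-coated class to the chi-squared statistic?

0.151

Total ratio parts = 2. Expected numbers out of 2073:
  rough-coated: 2073 × 1/2 = 1036.5
  smooth-coated: 2073 × 1/2 = 1036.5
Contribution of rough-coated: (1024 − 1036.5)² / 1036.5 = 0.1507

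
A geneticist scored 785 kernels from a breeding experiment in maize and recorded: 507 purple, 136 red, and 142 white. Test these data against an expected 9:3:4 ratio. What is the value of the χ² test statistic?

25.544

Under the 9:3:4 hypothesis (Σ ratio = 16, N = 785):
  purple: 785 × 9/16 = 441.5625
  red: 785 × 3/16 = 147.1875
  white: 785 × 4/16 = 196.25
χ² = Σ (O − E)² / E
  purple: (507 − 441.5625)² / 441.5625 = 9.6975
  red: (136 − 147.1875)² / 147.1875 = 0.8503
  white: (142 − 196.25)² / 196.25 = 14.9965
χ² = 9.6975 + 0.8503 + 14.9965 = 25.5443 ≈ 25.544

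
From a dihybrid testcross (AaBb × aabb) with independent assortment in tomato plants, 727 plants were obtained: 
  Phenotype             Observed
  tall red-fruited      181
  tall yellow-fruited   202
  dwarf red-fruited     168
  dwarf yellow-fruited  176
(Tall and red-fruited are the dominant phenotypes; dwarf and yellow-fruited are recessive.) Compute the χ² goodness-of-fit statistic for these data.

A dihybrid testcross with independent assortment gives a 1:1:1:1 ratio.
Expected counts for N = 727 under a 1:1:1:1 ratio (total parts = 4):
  tall red-fruited: 727 × 1/4 = 181.75
  tall yellow-fruited: 727 × 1/4 = 181.75
  dwarf red-fruited: 727 × 1/4 = 181.75
  dwarf yellow-fruited: 727 × 1/4 = 181.75
χ² = Σ (O − E)² / E
  tall red-fruited: (181 − 181.75)² / 181.75 = 0.0031
  tall yellow-fruited: (202 − 181.75)² / 181.75 = 2.2562
  dwarf red-fruited: (168 − 181.75)² / 181.75 = 1.0402
  dwarf yellow-fruited: (176 − 181.75)² / 181.75 = 0.1819
χ² = 0.0031 + 2.2562 + 1.0402 + 0.1819 = 3.4814 ≈ 3.481

3.481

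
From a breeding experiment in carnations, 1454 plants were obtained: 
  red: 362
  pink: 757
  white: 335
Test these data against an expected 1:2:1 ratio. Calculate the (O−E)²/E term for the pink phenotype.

Total ratio parts = 4. Expected numbers out of 1454:
  red: 1454 × 1/4 = 363.5
  pink: 1454 × 2/4 = 727
  white: 1454 × 1/4 = 363.5
Contribution of pink: (757 − 727)² / 727 = 1.2380

1.238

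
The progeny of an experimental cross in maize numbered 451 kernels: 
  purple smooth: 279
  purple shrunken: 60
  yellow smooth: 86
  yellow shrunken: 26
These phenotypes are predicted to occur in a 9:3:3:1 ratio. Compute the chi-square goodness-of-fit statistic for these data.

Under the 9:3:3:1 hypothesis (Σ ratio = 16, N = 451):
  purple smooth: 451 × 9/16 = 253.6875
  purple shrunken: 451 × 3/16 = 84.5625
  yellow smooth: 451 × 3/16 = 84.5625
  yellow shrunken: 451 × 1/16 = 28.1875
χ² = Σ (O − E)² / E
  purple smooth: (279 − 253.6875)² / 253.6875 = 2.5256
  purple shrunken: (60 − 84.5625)² / 84.5625 = 7.1346
  yellow smooth: (86 − 84.5625)² / 84.5625 = 0.0244
  yellow shrunken: (26 − 28.1875)² / 28.1875 = 0.1698
χ² = 2.5256 + 7.1346 + 0.0244 + 0.1698 = 9.8544 ≈ 9.854

9.854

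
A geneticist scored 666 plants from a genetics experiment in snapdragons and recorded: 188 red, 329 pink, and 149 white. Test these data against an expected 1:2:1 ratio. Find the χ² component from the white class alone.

Expected counts for N = 666 under a 1:2:1 ratio (total parts = 4):
  red: 666 × 1/4 = 166.5
  pink: 666 × 2/4 = 333
  white: 666 × 1/4 = 166.5
Contribution of white: (149 − 166.5)² / 166.5 = 1.8393

1.839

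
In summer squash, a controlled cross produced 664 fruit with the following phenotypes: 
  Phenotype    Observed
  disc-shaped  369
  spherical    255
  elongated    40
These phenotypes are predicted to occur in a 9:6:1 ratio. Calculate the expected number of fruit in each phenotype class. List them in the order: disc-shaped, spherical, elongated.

Total ratio parts = 16. Expected numbers out of 664:
  disc-shaped: 664 × 9/16 = 373.5
  spherical: 664 × 6/16 = 249
  elongated: 664 × 1/16 = 41.5

373.5, 249, 41.5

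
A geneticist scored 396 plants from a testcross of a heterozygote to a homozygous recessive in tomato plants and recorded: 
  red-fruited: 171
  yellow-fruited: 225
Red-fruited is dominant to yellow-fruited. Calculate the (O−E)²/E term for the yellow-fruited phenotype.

3.682

A testcross of a heterozygote (Aa × aa) gives a 1:1 phenotypic ratio.
The 1:1 ratio has 2 parts, so with N = 396 the expected counts are:
  red-fruited: 396 × 1/2 = 198
  yellow-fruited: 396 × 1/2 = 198
Contribution of yellow-fruited: (225 − 198)² / 198 = 3.6818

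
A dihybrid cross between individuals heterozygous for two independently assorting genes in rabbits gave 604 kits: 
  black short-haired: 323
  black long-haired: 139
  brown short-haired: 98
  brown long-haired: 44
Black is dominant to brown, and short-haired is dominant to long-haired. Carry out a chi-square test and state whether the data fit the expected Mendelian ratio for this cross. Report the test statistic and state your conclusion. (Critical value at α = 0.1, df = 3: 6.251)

9.769; not consistent

A dihybrid F₂ with independent assortment and complete dominance at both loci gives a 9:3:3:1 phenotypic ratio.
The 9:3:3:1 ratio has 16 parts, so with N = 604 the expected counts are:
  black short-haired: 604 × 9/16 = 339.75
  black long-haired: 604 × 3/16 = 113.25
  brown short-haired: 604 × 3/16 = 113.25
  brown long-haired: 604 × 1/16 = 37.75
χ² = Σ (O − E)² / E
  black short-haired: (323 − 339.75)² / 339.75 = 0.8258
  black long-haired: (139 − 113.25)² / 113.25 = 5.8549
  brown short-haired: (98 − 113.25)² / 113.25 = 2.0535
  brown long-haired: (44 − 37.75)² / 37.75 = 1.0348
χ² = 0.8258 + 5.8549 + 2.0535 + 1.0348 = 9.769
Degrees of freedom = 4 − 1 = 3; critical value at α = 0.1 is 6.251.
Since 9.769 > 6.251, we reject the null hypothesis — the data do not fit the 9:3:3:1 ratio.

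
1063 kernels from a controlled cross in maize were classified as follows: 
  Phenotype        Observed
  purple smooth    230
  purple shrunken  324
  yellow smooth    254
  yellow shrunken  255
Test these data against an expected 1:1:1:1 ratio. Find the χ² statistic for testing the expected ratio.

The 1:1:1:1 ratio has 4 parts, so with N = 1063 the expected counts are:
  purple smooth: 1063 × 1/4 = 265.75
  purple shrunken: 1063 × 1/4 = 265.75
  yellow smooth: 1063 × 1/4 = 265.75
  yellow shrunken: 1063 × 1/4 = 265.75
χ² = Σ (O − E)² / E
  purple smooth: (230 − 265.75)² / 265.75 = 4.8093
  purple shrunken: (324 − 265.75)² / 265.75 = 12.7679
  yellow smooth: (254 − 265.75)² / 265.75 = 0.5195
  yellow shrunken: (255 − 265.75)² / 265.75 = 0.4349
χ² = 4.8093 + 12.7679 + 0.5195 + 0.4349 = 18.5316 ≈ 18.532

18.532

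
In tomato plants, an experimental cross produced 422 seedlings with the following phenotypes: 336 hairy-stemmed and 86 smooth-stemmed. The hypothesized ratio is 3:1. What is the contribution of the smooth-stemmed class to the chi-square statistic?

Expected counts for N = 422 under a 3:1 ratio (total parts = 4):
  hairy-stemmed: 422 × 3/4 = 316.5
  smooth-stemmed: 422 × 1/4 = 105.5
Contribution of smooth-stemmed: (86 − 105.5)² / 105.5 = 3.6043

3.604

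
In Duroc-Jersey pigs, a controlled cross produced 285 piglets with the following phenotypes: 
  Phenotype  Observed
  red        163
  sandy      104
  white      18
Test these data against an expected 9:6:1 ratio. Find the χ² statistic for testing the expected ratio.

0.124

Total ratio parts = 16. Expected numbers out of 285:
  red: 285 × 9/16 = 160.3125
  sandy: 285 × 6/16 = 106.875
  white: 285 × 1/16 = 17.8125
χ² = Σ (O − E)² / E
  red: (163 − 160.3125)² / 160.3125 = 0.0451
  sandy: (104 − 106.875)² / 106.875 = 0.0773
  white: (18 − 17.8125)² / 17.8125 = 0.0020
χ² = 0.0451 + 0.0773 + 0.0020 = 0.1244 ≈ 0.124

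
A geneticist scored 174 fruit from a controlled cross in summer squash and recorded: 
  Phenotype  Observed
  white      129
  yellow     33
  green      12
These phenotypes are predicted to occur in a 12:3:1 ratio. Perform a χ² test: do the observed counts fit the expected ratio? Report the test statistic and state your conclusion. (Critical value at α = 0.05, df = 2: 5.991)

Expected counts for N = 174 under a 12:3:1 ratio (total parts = 16):
  white: 174 × 12/16 = 130.5
  yellow: 174 × 3/16 = 32.625
  green: 174 × 1/16 = 10.875
χ² = Σ (O − E)² / E
  white: (129 − 130.5)² / 130.5 = 0.0172
  yellow: (33 − 32.625)² / 32.625 = 0.0043
  green: (12 − 10.875)² / 10.875 = 0.1164
χ² = 0.0172 + 0.0043 + 0.1164 = 0.1379 ≈ 0.138
Degrees of freedom = 3 − 1 = 2; critical value at α = 0.05 is 5.991.
Since 0.138 < 5.991, we fail to reject the null hypothesis — the data are consistent with the 12:3:1 ratio.

0.138; consistent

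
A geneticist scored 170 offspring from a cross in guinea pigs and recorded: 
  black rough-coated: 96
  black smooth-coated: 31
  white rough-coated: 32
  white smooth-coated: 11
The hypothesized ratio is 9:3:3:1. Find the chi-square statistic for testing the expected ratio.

Expected counts for N = 170 under a 9:3:3:1 ratio (total parts = 16):
  black rough-coated: 170 × 9/16 = 95.625
  black smooth-coated: 170 × 3/16 = 31.875
  white rough-coated: 170 × 3/16 = 31.875
  white smooth-coated: 170 × 1/16 = 10.625
χ² = Σ (O − E)² / E
  black rough-coated: (96 − 95.625)² / 95.625 = 0.0015
  black smooth-coated: (31 − 31.875)² / 31.875 = 0.0240
  white rough-coated: (32 − 31.875)² / 31.875 = 0.0005
  white smooth-coated: (11 − 10.625)² / 10.625 = 0.0132
χ² = 0.0015 + 0.0240 + 0.0005 + 0.0132 = 0.0392 ≈ 0.039

0.039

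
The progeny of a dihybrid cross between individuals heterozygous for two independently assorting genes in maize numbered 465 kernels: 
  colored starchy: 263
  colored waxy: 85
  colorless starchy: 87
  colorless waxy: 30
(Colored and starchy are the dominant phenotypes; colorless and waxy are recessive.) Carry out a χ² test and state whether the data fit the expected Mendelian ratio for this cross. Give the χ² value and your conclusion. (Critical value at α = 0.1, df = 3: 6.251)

A dihybrid F₂ with independent assortment and complete dominance at both loci gives a 9:3:3:1 phenotypic ratio.
Total ratio parts = 16. Expected numbers out of 465:
  colored starchy: 465 × 9/16 = 261.5625
  colored waxy: 465 × 3/16 = 87.1875
  colorless starchy: 465 × 3/16 = 87.1875
  colorless waxy: 465 × 1/16 = 29.0625
χ² = Σ (O − E)² / E
  colored starchy: (263 − 261.5625)² / 261.5625 = 0.0079
  colored waxy: (85 − 87.1875)² / 87.1875 = 0.0549
  colorless starchy: (87 − 87.1875)² / 87.1875 = 0.0004
  colorless waxy: (30 − 29.0625)² / 29.0625 = 0.0302
χ² = 0.0079 + 0.0549 + 0.0004 + 0.0302 = 0.0934 ≈ 0.093
Degrees of freedom = 4 − 1 = 3; critical value at α = 0.1 is 6.251.
Since 0.093 < 6.251, we fail to reject the null hypothesis — the data are consistent with the 9:3:3:1 ratio.

0.093; consistent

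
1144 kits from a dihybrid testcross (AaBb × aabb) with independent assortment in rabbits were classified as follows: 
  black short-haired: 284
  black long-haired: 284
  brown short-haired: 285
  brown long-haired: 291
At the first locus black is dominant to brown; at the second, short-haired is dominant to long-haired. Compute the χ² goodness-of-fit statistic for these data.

0.119

A dihybrid testcross with independent assortment gives a 1:1:1:1 ratio.
The 1:1:1:1 ratio has 4 parts, so with N = 1144 the expected counts are:
  black short-haired: 1144 × 1/4 = 286
  black long-haired: 1144 × 1/4 = 286
  brown short-haired: 1144 × 1/4 = 286
  brown long-haired: 1144 × 1/4 = 286
χ² = Σ (O − E)² / E
  black short-haired: (284 − 286)² / 286 = 0.0140
  black long-haired: (284 − 286)² / 286 = 0.0140
  brown short-haired: (285 − 286)² / 286 = 0.0035
  brown long-haired: (291 − 286)² / 286 = 0.0874
χ² = 0.0140 + 0.0140 + 0.0035 + 0.0874 = 0.1189 ≈ 0.119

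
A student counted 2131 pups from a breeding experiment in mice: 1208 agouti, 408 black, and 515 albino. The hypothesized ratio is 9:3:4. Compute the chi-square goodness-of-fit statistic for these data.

0.842

The 9:3:4 ratio has 16 parts, so with N = 2131 the expected counts are:
  agouti: 2131 × 9/16 = 1198.6875
  black: 2131 × 3/16 = 399.5625
  albino: 2131 × 4/16 = 532.75
χ² = Σ (O − E)² / E
  agouti: (1208 − 1198.6875)² / 1198.6875 = 0.0723
  black: (408 − 399.5625)² / 399.5625 = 0.1782
  albino: (515 − 532.75)² / 532.75 = 0.5914
χ² = 0.0723 + 0.1782 + 0.5914 = 0.8419 ≈ 0.842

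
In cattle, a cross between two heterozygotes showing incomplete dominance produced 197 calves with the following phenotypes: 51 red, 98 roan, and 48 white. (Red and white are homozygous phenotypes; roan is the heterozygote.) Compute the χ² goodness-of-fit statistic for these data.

0.096

With incomplete dominance, a heterozygote × heterozygote cross gives a 1:2:1 phenotypic ratio.
The 1:2:1 ratio has 4 parts, so with N = 197 the expected counts are:
  red: 197 × 1/4 = 49.25
  roan: 197 × 2/4 = 98.5
  white: 197 × 1/4 = 49.25
χ² = Σ (O − E)² / E
  red: (51 − 49.25)² / 49.25 = 0.0622
  roan: (98 − 98.5)² / 98.5 = 0.0025
  white: (48 − 49.25)² / 49.25 = 0.0317
χ² = 0.0622 + 0.0025 + 0.0317 = 0.0964 ≈ 0.096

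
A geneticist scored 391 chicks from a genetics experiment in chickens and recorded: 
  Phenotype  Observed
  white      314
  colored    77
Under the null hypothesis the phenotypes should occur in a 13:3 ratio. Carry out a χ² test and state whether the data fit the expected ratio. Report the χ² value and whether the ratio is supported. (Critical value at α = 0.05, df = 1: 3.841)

0.228; consistent

Under the 13:3 hypothesis (Σ ratio = 16, N = 391):
  white: 391 × 13/16 = 317.6875
  colored: 391 × 3/16 = 73.3125
χ² = Σ (O − E)² / E
  white: (314 − 317.6875)² / 317.6875 = 0.0428
  colored: (77 − 73.3125)² / 73.3125 = 0.1855
χ² = 0.0428 + 0.1855 = 0.2283 ≈ 0.228
Degrees of freedom = 2 − 1 = 1; critical value at α = 0.05 is 3.841.
Since 0.228 < 3.841, we fail to reject the null hypothesis — the data are consistent with the 13:3 ratio.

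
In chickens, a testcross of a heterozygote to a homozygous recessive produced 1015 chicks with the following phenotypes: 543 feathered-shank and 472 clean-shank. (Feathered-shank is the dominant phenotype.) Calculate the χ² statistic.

A testcross of a heterozygote (Aa × aa) gives a 1:1 phenotypic ratio.
Expected counts for N = 1015 under a 1:1 ratio (total parts = 2):
  feathered-shank: 1015 × 1/2 = 507.5
  clean-shank: 1015 × 1/2 = 507.5
χ² = Σ (O − E)² / E
  feathered-shank: (543 − 507.5)² / 507.5 = 2.4833
  clean-shank: (472 − 507.5)² / 507.5 = 2.4833
χ² = 2.4833 + 2.4833 = 4.9666 ≈ 4.967

4.967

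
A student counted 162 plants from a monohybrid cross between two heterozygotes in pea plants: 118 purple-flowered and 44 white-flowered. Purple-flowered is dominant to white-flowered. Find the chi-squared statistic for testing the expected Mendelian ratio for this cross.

For a monohybrid cross between heterozygotes with complete dominance, the expected phenotypic ratio is 3:1.
Expected counts for N = 162 under a 3:1 ratio (total parts = 4):
  purple-flowered: 162 × 3/4 = 121.5
  white-flowered: 162 × 1/4 = 40.5
χ² = Σ (O − E)² / E
  purple-flowered: (118 − 121.5)² / 121.5 = 0.1008
  white-flowered: (44 − 40.5)² / 40.5 = 0.3025
χ² = 0.1008 + 0.3025 = 0.4033 ≈ 0.403

0.403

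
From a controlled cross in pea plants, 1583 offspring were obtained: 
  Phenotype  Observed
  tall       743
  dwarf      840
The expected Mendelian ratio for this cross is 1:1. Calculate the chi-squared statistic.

Total ratio parts = 2. Expected numbers out of 1583:
  tall: 1583 × 1/2 = 791.5
  dwarf: 1583 × 1/2 = 791.5
χ² = Σ (O − E)² / E
  tall: (743 − 791.5)² / 791.5 = 2.9719
  dwarf: (840 − 791.5)² / 791.5 = 2.9719
χ² = 2.9719 + 2.9719 = 5.9438 ≈ 5.944

5.944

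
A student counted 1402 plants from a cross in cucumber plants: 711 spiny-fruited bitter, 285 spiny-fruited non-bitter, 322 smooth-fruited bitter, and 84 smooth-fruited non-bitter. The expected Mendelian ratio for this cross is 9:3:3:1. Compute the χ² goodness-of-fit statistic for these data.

22.951

Total ratio parts = 16. Expected numbers out of 1402:
  spiny-fruited bitter: 1402 × 9/16 = 788.625
  spiny-fruited non-bitter: 1402 × 3/16 = 262.875
  smooth-fruited bitter: 1402 × 3/16 = 262.875
  smooth-fruited non-bitter: 1402 × 1/16 = 87.625
χ² = Σ (O − E)² / E
  spiny-fruited bitter: (711 − 788.625)² / 788.625 = 7.6407
  spiny-fruited non-bitter: (285 − 262.875)² / 262.875 = 1.8622
  smooth-fruited bitter: (322 − 262.875)² / 262.875 = 13.2982
  smooth-fruited non-bitter: (84 − 87.625)² / 87.625 = 0.1500
χ² = 7.6407 + 1.8622 + 13.2982 + 0.1500 = 22.9511 ≈ 22.951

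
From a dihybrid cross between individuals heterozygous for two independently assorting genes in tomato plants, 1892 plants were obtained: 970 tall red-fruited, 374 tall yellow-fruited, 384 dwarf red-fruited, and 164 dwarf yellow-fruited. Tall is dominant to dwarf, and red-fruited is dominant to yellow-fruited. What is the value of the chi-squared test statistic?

29.503

A dihybrid F₂ with independent assortment and complete dominance at both loci gives a 9:3:3:1 phenotypic ratio.
Total ratio parts = 16. Expected numbers out of 1892:
  tall red-fruited: 1892 × 9/16 = 1064.25
  tall yellow-fruited: 1892 × 3/16 = 354.75
  dwarf red-fruited: 1892 × 3/16 = 354.75
  dwarf yellow-fruited: 1892 × 1/16 = 118.25
χ² = Σ (O − E)² / E
  tall red-fruited: (970 − 1064.25)² / 1064.25 = 8.3468
  tall yellow-fruited: (374 − 354.75)² / 354.75 = 1.0446
  dwarf red-fruited: (384 − 354.75)² / 354.75 = 2.4117
  dwarf yellow-fruited: (164 − 118.25)² / 118.25 = 17.7003
χ² = 8.3468 + 1.0446 + 2.4117 + 17.7003 = 29.5034 ≈ 29.503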